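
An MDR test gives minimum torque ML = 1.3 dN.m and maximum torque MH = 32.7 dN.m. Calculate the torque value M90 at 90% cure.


M90 = ML + 0.9 * (MH - ML)
M90 = 1.3 + 0.9 * (32.7 - 1.3)
M90 = 1.3 + 0.9 * 31.4
M90 = 29.56 dN.m

29.56 dN.m


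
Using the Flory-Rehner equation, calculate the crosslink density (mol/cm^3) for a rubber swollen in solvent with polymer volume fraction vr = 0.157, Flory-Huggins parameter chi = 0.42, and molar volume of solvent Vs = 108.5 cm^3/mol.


ln(1 - vr) = ln(1 - 0.157) = -0.1708
Numerator = -((-0.1708) + 0.157 + 0.42 * 0.157^2) = 0.0034
Denominator = 108.5 * (0.157^(1/3) - 0.157/2) = 50.0151
nu = 0.0034 / 50.0151 = 6.8694e-05 mol/cm^3

6.8694e-05 mol/cm^3


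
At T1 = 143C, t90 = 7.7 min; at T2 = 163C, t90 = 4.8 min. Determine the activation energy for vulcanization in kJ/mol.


T1 = 416.15 K, T2 = 436.15 K
1/T1 - 1/T2 = 1.1019e-04
ln(t1/t2) = ln(7.7/4.8) = 0.4726
Ea = 8.314 * 0.4726 / 1.1019e-04 = 35658.5411 J/mol
Ea = 35.66 kJ/mol

35.66 kJ/mol


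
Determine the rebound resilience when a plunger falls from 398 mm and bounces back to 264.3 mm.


Resilience = h_rebound / h_drop * 100
= 264.3 / 398 * 100
= 66.4%

66.4%


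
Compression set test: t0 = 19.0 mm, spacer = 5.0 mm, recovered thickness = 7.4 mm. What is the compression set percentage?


CS = (t0 - recovered) / (t0 - ts) * 100
= (19.0 - 7.4) / (19.0 - 5.0) * 100
= 11.6 / 14.0 * 100
= 82.9%

82.9%


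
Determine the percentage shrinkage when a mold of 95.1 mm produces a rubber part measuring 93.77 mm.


Shrinkage = (mold - part) / mold * 100
= (95.1 - 93.77) / 95.1 * 100
= 1.33 / 95.1 * 100
= 1.4%

1.4%


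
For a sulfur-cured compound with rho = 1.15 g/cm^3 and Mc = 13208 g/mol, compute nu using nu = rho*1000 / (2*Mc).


nu = rho * 1000 / (2 * Mc)
nu = 1.15 * 1000 / (2 * 13208)
nu = 1150.0 / 26416
nu = 0.0435 mol/L

0.0435 mol/L


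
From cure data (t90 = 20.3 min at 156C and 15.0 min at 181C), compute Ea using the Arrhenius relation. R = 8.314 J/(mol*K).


T1 = 429.15 K, T2 = 454.15 K
1/T1 - 1/T2 = 1.2827e-04
ln(t1/t2) = ln(20.3/15.0) = 0.3026
Ea = 8.314 * 0.3026 / 1.2827e-04 = 19611.2509 J/mol
Ea = 19.61 kJ/mol

19.61 kJ/mol


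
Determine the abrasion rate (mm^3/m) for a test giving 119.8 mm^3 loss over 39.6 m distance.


Rate = volume_loss / distance
= 119.8 / 39.6
= 3.025 mm^3/m

3.025 mm^3/m


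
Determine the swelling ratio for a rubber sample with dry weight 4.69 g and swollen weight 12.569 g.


Q = W_swollen / W_dry
Q = 12.569 / 4.69
Q = 2.68

Q = 2.68


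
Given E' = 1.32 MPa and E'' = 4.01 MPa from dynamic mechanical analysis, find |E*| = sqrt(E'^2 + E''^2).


|E*| = sqrt(E'^2 + E''^2)
= sqrt(1.32^2 + 4.01^2)
= sqrt(1.7424 + 16.0801)
= 4.222 MPa

4.222 MPa


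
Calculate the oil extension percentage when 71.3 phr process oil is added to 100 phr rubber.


Oil % = oil / (100 + oil) * 100
= 71.3 / (100 + 71.3) * 100
= 71.3 / 171.3 * 100
= 41.62%

41.62%


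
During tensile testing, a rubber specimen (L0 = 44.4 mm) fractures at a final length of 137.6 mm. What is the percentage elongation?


Elongation = (Lf - L0) / L0 * 100
= (137.6 - 44.4) / 44.4 * 100
= 93.2 / 44.4 * 100
= 209.9%

209.9%


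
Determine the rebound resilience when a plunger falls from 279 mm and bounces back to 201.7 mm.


Resilience = h_rebound / h_drop * 100
= 201.7 / 279 * 100
= 72.3%

72.3%


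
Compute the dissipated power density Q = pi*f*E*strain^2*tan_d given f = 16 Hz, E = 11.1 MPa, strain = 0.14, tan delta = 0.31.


Q = pi * f * E * strain^2 * tan_d
= pi * 16 * 11.1 * 0.14^2 * 0.31
= pi * 16 * 11.1 * 0.0196 * 0.31
= 3.3901

Q = 3.3901


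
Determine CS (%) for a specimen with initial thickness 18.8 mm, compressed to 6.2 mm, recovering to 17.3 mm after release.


CS = (t0 - recovered) / (t0 - ts) * 100
= (18.8 - 17.3) / (18.8 - 6.2) * 100
= 1.5 / 12.6 * 100
= 11.9%

11.9%


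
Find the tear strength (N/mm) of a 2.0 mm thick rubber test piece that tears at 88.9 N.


Tear strength = force / thickness
= 88.9 / 2.0
= 44.45 N/mm

44.45 N/mm


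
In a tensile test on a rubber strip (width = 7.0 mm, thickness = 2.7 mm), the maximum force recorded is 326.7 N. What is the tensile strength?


Area = width * thickness = 7.0 * 2.7 = 18.9 mm^2
TS = force / area = 326.7 / 18.9 = 17.29 MPa

17.29 MPa


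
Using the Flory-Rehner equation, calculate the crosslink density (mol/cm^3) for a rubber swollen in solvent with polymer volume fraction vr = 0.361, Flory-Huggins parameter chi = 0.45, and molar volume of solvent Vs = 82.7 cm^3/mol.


ln(1 - vr) = ln(1 - 0.361) = -0.4479
Numerator = -((-0.4479) + 0.361 + 0.45 * 0.361^2) = 0.0282
Denominator = 82.7 * (0.361^(1/3) - 0.361/2) = 43.9581
nu = 0.0282 / 43.9581 = 6.4167e-04 mol/cm^3

6.4167e-04 mol/cm^3


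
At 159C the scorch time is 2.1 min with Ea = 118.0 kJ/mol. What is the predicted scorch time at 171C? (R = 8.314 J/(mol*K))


Convert temperatures: T1 = 159 + 273.15 = 432.15 K, T2 = 171 + 273.15 = 444.15 K
ts2_new = 2.1 * exp(118000 / 8.314 * (1/444.15 - 1/432.15))
1/T2 - 1/T1 = -6.2520e-05
ts2_new = 0.86 min

0.86 min


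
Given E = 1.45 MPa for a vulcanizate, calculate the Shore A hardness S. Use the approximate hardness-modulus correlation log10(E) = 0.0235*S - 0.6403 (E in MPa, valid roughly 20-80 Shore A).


log10(E) = 0.0235*S - 0.6403  =>  S = (log10(E) + 0.6403) / 0.0235
log10(1.45) = 0.161368
S = (0.161368 + 0.6403) / 0.0235 = 0.801668 / 0.0235
S = 34.1

Shore A = 34.1


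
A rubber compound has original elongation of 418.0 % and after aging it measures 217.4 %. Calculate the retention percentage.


Retention = aged / original * 100
= 217.4 / 418.0 * 100
= 52.0%

52.0%


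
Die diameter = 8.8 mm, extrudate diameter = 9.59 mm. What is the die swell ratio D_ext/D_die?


Die swell ratio = D_extrudate / D_die
= 9.59 / 8.8
= 1.09

Die swell = 1.09


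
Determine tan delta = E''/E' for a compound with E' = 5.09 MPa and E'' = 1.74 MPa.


tan delta = E'' / E'
= 1.74 / 5.09
= 0.3418

tan delta = 0.3418


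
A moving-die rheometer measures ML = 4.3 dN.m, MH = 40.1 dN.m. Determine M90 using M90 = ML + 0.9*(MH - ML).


M90 = ML + 0.9 * (MH - ML)
M90 = 4.3 + 0.9 * (40.1 - 4.3)
M90 = 4.3 + 0.9 * 35.8
M90 = 36.52 dN.m

36.52 dN.m


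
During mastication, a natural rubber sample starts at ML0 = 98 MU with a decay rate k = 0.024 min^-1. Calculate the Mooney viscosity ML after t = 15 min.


ML = ML0 * exp(-k * t)
ML = 98 * exp(-0.024 * 15)
ML = 98 * 0.6977
ML = 68.37 MU

68.37 MU


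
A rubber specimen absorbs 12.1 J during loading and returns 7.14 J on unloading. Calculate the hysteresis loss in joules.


Hysteresis loss = loading - unloading
= 12.1 - 7.14
= 4.96 J

4.96 J


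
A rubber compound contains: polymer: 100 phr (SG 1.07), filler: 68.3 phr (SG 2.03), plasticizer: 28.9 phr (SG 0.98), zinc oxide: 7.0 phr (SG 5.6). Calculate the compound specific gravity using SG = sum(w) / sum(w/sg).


Sum of weights = 204.2
Volume contributions:
  polymer: 100/1.07 = 93.4579
  filler: 68.3/2.03 = 33.6453
  plasticizer: 28.9/0.98 = 29.4898
  zinc oxide: 7.0/5.6 = 1.2500
Sum of volumes = 157.8431
SG = 204.2 / 157.8431 = 1.294

SG = 1.294


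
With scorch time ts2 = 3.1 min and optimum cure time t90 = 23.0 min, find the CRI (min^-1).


CRI = 100 / (t90 - ts2)
= 100 / (23.0 - 3.1)
= 100 / 19.9
= 5.03 min^-1

5.03 min^-1


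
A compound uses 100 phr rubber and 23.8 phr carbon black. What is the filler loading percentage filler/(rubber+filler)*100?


Filler % = filler / (rubber + filler) * 100
= 23.8 / (100 + 23.8) * 100
= 23.8 / 123.8 * 100
= 19.22%

19.22%


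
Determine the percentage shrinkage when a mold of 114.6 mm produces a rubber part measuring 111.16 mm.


Shrinkage = (mold - part) / mold * 100
= (114.6 - 111.16) / 114.6 * 100
= 3.44 / 114.6 * 100
= 3.0%

3.0%


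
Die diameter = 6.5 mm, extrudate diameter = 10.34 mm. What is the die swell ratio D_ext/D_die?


Die swell ratio = D_extrudate / D_die
= 10.34 / 6.5
= 1.591

Die swell = 1.591


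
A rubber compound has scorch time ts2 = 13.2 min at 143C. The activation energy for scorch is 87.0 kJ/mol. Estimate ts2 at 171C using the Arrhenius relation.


Convert temperatures: T1 = 143 + 273.15 = 416.15 K, T2 = 171 + 273.15 = 444.15 K
ts2_new = 13.2 * exp(87000 / 8.314 * (1/444.15 - 1/416.15))
1/T2 - 1/T1 = -1.5149e-04
ts2_new = 2.7 min

2.7 min


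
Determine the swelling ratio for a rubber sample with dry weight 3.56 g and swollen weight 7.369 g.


Q = W_swollen / W_dry
Q = 7.369 / 3.56
Q = 2.07

Q = 2.07


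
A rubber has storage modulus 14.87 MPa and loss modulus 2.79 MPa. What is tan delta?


tan delta = E'' / E'
= 2.79 / 14.87
= 0.1876

tan delta = 0.1876


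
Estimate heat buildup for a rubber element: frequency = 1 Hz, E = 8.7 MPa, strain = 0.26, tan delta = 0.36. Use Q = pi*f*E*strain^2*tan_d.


Q = pi * f * E * strain^2 * tan_d
= pi * 1 * 8.7 * 0.26^2 * 0.36
= pi * 1 * 8.7 * 0.0676 * 0.36
= 0.6651

Q = 0.6651


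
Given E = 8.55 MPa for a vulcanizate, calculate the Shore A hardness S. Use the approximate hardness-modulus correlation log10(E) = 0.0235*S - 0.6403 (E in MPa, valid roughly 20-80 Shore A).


log10(E) = 0.0235*S - 0.6403  =>  S = (log10(E) + 0.6403) / 0.0235
log10(8.55) = 0.931966
S = (0.931966 + 0.6403) / 0.0235 = 1.572266 / 0.0235
S = 66.9

Shore A = 66.9


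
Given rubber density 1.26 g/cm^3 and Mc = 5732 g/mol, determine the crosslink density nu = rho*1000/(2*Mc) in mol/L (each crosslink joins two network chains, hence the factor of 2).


nu = rho * 1000 / (2 * Mc)
nu = 1.26 * 1000 / (2 * 5732)
nu = 1260.0 / 11464
nu = 0.1099 mol/L

0.1099 mol/L


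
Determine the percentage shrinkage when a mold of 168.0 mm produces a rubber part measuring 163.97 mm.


Shrinkage = (mold - part) / mold * 100
= (168.0 - 163.97) / 168.0 * 100
= 4.03 / 168.0 * 100
= 2.4%

2.4%


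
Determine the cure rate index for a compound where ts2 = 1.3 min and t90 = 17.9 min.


CRI = 100 / (t90 - ts2)
= 100 / (17.9 - 1.3)
= 100 / 16.6
= 6.02 min^-1

6.02 min^-1


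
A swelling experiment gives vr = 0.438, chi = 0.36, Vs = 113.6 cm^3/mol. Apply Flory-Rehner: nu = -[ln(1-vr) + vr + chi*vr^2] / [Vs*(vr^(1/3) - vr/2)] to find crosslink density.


ln(1 - vr) = ln(1 - 0.438) = -0.5763
Numerator = -((-0.5763) + 0.438 + 0.36 * 0.438^2) = 0.0692
Denominator = 113.6 * (0.438^(1/3) - 0.438/2) = 61.3936
nu = 0.0692 / 61.3936 = 0.0011 mol/cm^3

0.0011 mol/cm^3


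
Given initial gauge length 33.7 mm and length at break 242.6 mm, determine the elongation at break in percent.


Elongation = (Lf - L0) / L0 * 100
= (242.6 - 33.7) / 33.7 * 100
= 208.9 / 33.7 * 100
= 619.9%

619.9%


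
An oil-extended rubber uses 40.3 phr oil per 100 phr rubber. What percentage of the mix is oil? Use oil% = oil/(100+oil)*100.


Oil % = oil / (100 + oil) * 100
= 40.3 / (100 + 40.3) * 100
= 40.3 / 140.3 * 100
= 28.72%

28.72%


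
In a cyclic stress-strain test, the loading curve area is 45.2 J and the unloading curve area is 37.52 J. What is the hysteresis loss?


Hysteresis loss = loading - unloading
= 45.2 - 37.52
= 7.68 J

7.68 J


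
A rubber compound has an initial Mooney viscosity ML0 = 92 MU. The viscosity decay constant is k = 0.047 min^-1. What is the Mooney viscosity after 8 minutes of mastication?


ML = ML0 * exp(-k * t)
ML = 92 * exp(-0.047 * 8)
ML = 92 * 0.6866
ML = 63.17 MU

63.17 MU


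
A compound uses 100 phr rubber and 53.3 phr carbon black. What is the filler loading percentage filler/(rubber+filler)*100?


Filler % = filler / (rubber + filler) * 100
= 53.3 / (100 + 53.3) * 100
= 53.3 / 153.3 * 100
= 34.77%

34.77%


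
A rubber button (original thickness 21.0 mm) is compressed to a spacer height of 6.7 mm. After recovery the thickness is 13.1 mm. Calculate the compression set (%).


CS = (t0 - recovered) / (t0 - ts) * 100
= (21.0 - 13.1) / (21.0 - 6.7) * 100
= 7.9 / 14.3 * 100
= 55.2%

55.2%


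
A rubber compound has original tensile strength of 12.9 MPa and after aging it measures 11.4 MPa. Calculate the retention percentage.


Retention = aged / original * 100
= 11.4 / 12.9 * 100
= 88.4%

88.4%


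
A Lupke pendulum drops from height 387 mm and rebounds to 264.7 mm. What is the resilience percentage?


Resilience = h_rebound / h_drop * 100
= 264.7 / 387 * 100
= 68.4%

68.4%


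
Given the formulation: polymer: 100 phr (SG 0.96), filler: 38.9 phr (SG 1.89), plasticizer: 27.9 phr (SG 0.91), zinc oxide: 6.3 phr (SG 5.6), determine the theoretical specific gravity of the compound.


Sum of weights = 173.1
Volume contributions:
  polymer: 100/0.96 = 104.1667
  filler: 38.9/1.89 = 20.5820
  plasticizer: 27.9/0.91 = 30.6593
  zinc oxide: 6.3/5.6 = 1.1250
Sum of volumes = 156.5330
SG = 173.1 / 156.5330 = 1.106

SG = 1.106


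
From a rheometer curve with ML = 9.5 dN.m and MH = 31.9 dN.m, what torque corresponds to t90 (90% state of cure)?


M90 = ML + 0.9 * (MH - ML)
M90 = 9.5 + 0.9 * (31.9 - 9.5)
M90 = 9.5 + 0.9 * 22.4
M90 = 29.66 dN.m

29.66 dN.m


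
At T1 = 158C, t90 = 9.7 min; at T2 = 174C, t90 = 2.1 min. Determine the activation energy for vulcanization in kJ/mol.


T1 = 431.15 K, T2 = 447.15 K
1/T1 - 1/T2 = 8.2992e-05
ln(t1/t2) = ln(9.7/2.1) = 1.5302
Ea = 8.314 * 1.5302 / 8.2992e-05 = 153290.9827 J/mol
Ea = 153.29 kJ/mol

153.29 kJ/mol


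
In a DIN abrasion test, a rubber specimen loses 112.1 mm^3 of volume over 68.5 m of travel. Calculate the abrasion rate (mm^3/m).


Rate = volume_loss / distance
= 112.1 / 68.5
= 1.636 mm^3/m

1.636 mm^3/m


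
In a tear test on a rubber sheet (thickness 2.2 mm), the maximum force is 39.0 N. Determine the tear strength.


Tear strength = force / thickness
= 39.0 / 2.2
= 17.73 N/mm

17.73 N/mm


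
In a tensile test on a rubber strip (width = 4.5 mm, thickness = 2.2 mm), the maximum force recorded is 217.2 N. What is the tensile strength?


Area = width * thickness = 4.5 * 2.2 = 9.9 mm^2
TS = force / area = 217.2 / 9.9 = 21.94 MPa

21.94 MPa


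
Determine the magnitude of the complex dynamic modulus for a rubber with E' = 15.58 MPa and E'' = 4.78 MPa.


|E*| = sqrt(E'^2 + E''^2)
= sqrt(15.58^2 + 4.78^2)
= sqrt(242.7364 + 22.8484)
= 16.297 MPa

16.297 MPa


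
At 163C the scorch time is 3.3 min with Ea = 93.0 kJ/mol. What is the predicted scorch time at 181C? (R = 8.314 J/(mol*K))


Convert temperatures: T1 = 163 + 273.15 = 436.15 K, T2 = 181 + 273.15 = 454.15 K
ts2_new = 3.3 * exp(93000 / 8.314 * (1/454.15 - 1/436.15))
1/T2 - 1/T1 = -9.0874e-05
ts2_new = 1.19 min

1.19 min


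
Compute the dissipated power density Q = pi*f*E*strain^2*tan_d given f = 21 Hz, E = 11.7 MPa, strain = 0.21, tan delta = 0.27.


Q = pi * f * E * strain^2 * tan_d
= pi * 21 * 11.7 * 0.21^2 * 0.27
= pi * 21 * 11.7 * 0.0441 * 0.27
= 9.1909

Q = 9.1909


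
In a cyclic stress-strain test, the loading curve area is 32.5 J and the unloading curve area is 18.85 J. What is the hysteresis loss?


Hysteresis loss = loading - unloading
= 32.5 - 18.85
= 13.65 J

13.65 J


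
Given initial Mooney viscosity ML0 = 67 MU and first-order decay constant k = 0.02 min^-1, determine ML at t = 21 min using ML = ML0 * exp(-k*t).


ML = ML0 * exp(-k * t)
ML = 67 * exp(-0.02 * 21)
ML = 67 * 0.6570
ML = 44.02 MU

44.02 MU


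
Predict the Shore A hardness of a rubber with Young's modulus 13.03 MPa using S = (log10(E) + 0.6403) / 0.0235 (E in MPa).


log10(E) = 0.0235*S - 0.6403  =>  S = (log10(E) + 0.6403) / 0.0235
log10(13.03) = 1.114944
S = (1.114944 + 0.6403) / 0.0235 = 1.755244 / 0.0235
S = 74.7

Shore A = 74.7


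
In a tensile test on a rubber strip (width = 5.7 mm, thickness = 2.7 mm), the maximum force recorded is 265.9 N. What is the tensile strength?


Area = width * thickness = 5.7 * 2.7 = 15.39 mm^2
TS = force / area = 265.9 / 15.39 = 17.28 MPa

17.28 MPa


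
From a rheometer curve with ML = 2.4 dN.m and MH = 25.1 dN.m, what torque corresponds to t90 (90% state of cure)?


M90 = ML + 0.9 * (MH - ML)
M90 = 2.4 + 0.9 * (25.1 - 2.4)
M90 = 2.4 + 0.9 * 22.7
M90 = 22.83 dN.m

22.83 dN.m


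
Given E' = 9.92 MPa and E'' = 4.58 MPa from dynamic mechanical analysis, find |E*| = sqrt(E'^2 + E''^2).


|E*| = sqrt(E'^2 + E''^2)
= sqrt(9.92^2 + 4.58^2)
= sqrt(98.4064 + 20.9764)
= 10.926 MPa

10.926 MPa


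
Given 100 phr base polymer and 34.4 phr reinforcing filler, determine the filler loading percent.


Filler % = filler / (rubber + filler) * 100
= 34.4 / (100 + 34.4) * 100
= 34.4 / 134.4 * 100
= 25.6%

25.6%


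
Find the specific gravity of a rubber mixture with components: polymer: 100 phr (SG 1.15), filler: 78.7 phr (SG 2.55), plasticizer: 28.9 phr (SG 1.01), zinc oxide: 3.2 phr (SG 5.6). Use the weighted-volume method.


Sum of weights = 210.8
Volume contributions:
  polymer: 100/1.15 = 86.9565
  filler: 78.7/2.55 = 30.8627
  plasticizer: 28.9/1.01 = 28.6139
  zinc oxide: 3.2/5.6 = 0.5714
Sum of volumes = 147.0046
SG = 210.8 / 147.0046 = 1.434

SG = 1.434


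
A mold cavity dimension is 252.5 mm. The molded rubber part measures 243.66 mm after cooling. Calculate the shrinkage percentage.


Shrinkage = (mold - part) / mold * 100
= (252.5 - 243.66) / 252.5 * 100
= 8.84 / 252.5 * 100
= 3.5%

3.5%


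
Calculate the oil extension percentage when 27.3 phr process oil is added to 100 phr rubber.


Oil % = oil / (100 + oil) * 100
= 27.3 / (100 + 27.3) * 100
= 27.3 / 127.3 * 100
= 21.45%

21.45%


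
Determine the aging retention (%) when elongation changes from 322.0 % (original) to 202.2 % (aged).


Retention = aged / original * 100
= 202.2 / 322.0 * 100
= 62.8%

62.8%


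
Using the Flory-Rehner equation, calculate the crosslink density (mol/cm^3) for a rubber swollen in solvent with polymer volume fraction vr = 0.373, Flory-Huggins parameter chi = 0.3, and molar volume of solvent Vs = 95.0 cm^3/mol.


ln(1 - vr) = ln(1 - 0.373) = -0.4668
Numerator = -((-0.4668) + 0.373 + 0.3 * 0.373^2) = 0.0521
Denominator = 95.0 * (0.373^(1/3) - 0.373/2) = 50.6673
nu = 0.0521 / 50.6673 = 0.0010 mol/cm^3

0.0010 mol/cm^3


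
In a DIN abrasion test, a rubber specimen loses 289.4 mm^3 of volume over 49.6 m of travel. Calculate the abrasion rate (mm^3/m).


Rate = volume_loss / distance
= 289.4 / 49.6
= 5.835 mm^3/m

5.835 mm^3/m


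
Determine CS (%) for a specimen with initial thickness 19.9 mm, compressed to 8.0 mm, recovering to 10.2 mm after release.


CS = (t0 - recovered) / (t0 - ts) * 100
= (19.9 - 10.2) / (19.9 - 8.0) * 100
= 9.7 / 11.9 * 100
= 81.5%

81.5%


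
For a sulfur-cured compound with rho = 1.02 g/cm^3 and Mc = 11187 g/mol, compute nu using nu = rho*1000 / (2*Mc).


nu = rho * 1000 / (2 * Mc)
nu = 1.02 * 1000 / (2 * 11187)
nu = 1020.0 / 22374
nu = 0.0456 mol/L

0.0456 mol/L


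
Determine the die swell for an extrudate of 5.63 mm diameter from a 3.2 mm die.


Die swell ratio = D_extrudate / D_die
= 5.63 / 3.2
= 1.759

Die swell = 1.759


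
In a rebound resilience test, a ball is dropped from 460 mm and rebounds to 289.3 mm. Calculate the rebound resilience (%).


Resilience = h_rebound / h_drop * 100
= 289.3 / 460 * 100
= 62.9%

62.9%


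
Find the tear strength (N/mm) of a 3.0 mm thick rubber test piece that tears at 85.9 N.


Tear strength = force / thickness
= 85.9 / 3.0
= 28.63 N/mm

28.63 N/mm


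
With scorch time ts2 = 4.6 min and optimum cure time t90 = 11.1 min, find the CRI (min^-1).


CRI = 100 / (t90 - ts2)
= 100 / (11.1 - 4.6)
= 100 / 6.5
= 15.38 min^-1

15.38 min^-1


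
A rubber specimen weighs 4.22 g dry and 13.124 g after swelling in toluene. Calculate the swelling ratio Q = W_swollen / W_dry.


Q = W_swollen / W_dry
Q = 13.124 / 4.22
Q = 3.11

Q = 3.11


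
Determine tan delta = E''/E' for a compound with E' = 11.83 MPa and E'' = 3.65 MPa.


tan delta = E'' / E'
= 3.65 / 11.83
= 0.3085

tan delta = 0.3085


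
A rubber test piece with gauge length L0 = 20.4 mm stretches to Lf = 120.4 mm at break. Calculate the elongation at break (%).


Elongation = (Lf - L0) / L0 * 100
= (120.4 - 20.4) / 20.4 * 100
= 100.0 / 20.4 * 100
= 490.2%

490.2%


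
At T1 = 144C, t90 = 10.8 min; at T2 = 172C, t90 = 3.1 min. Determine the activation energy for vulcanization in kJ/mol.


T1 = 417.15 K, T2 = 445.15 K
1/T1 - 1/T2 = 1.5079e-04
ln(t1/t2) = ln(10.8/3.1) = 1.2481
Ea = 8.314 * 1.2481 / 1.5079e-04 = 68820.1026 J/mol
Ea = 68.82 kJ/mol

68.82 kJ/mol


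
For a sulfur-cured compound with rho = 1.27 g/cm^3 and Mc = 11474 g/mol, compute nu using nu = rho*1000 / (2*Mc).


nu = rho * 1000 / (2 * Mc)
nu = 1.27 * 1000 / (2 * 11474)
nu = 1270.0 / 22948
nu = 0.0553 mol/L

0.0553 mol/L


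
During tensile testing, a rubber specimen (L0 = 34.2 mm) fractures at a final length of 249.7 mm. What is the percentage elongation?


Elongation = (Lf - L0) / L0 * 100
= (249.7 - 34.2) / 34.2 * 100
= 215.5 / 34.2 * 100
= 630.1%

630.1%


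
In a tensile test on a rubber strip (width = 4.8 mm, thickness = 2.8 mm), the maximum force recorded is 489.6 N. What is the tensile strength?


Area = width * thickness = 4.8 * 2.8 = 13.44 mm^2
TS = force / area = 489.6 / 13.44 = 36.43 MPa

36.43 MPa


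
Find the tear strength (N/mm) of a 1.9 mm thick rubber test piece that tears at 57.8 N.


Tear strength = force / thickness
= 57.8 / 1.9
= 30.42 N/mm

30.42 N/mm


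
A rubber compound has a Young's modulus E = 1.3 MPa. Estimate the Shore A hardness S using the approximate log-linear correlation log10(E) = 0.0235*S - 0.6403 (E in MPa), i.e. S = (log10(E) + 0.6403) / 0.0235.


log10(E) = 0.0235*S - 0.6403  =>  S = (log10(E) + 0.6403) / 0.0235
log10(1.3) = 0.113943
S = (0.113943 + 0.6403) / 0.0235 = 0.754243 / 0.0235
S = 32.1

Shore A = 32.1


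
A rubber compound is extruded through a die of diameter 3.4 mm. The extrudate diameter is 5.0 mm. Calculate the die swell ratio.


Die swell ratio = D_extrudate / D_die
= 5.0 / 3.4
= 1.471

Die swell = 1.471


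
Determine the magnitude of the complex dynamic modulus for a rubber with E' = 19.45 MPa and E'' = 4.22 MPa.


|E*| = sqrt(E'^2 + E''^2)
= sqrt(19.45^2 + 4.22^2)
= sqrt(378.3025 + 17.8084)
= 19.903 MPa

19.903 MPa


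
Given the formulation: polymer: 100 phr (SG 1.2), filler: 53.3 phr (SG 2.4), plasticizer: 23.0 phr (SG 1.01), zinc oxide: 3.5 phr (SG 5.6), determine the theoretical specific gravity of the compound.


Sum of weights = 179.8
Volume contributions:
  polymer: 100/1.2 = 83.3333
  filler: 53.3/2.4 = 22.2083
  plasticizer: 23.0/1.01 = 22.7723
  zinc oxide: 3.5/5.6 = 0.6250
Sum of volumes = 128.9389
SG = 179.8 / 128.9389 = 1.394

SG = 1.394


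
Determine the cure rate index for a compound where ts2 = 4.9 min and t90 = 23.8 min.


CRI = 100 / (t90 - ts2)
= 100 / (23.8 - 4.9)
= 100 / 18.9
= 5.29 min^-1

5.29 min^-1


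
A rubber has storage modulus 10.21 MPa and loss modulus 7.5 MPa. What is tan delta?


tan delta = E'' / E'
= 7.5 / 10.21
= 0.7346

tan delta = 0.7346


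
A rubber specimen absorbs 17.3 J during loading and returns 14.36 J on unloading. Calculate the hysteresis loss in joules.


Hysteresis loss = loading - unloading
= 17.3 - 14.36
= 2.94 J

2.94 J


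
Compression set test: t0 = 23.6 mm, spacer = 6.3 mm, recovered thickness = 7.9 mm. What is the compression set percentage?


CS = (t0 - recovered) / (t0 - ts) * 100
= (23.6 - 7.9) / (23.6 - 6.3) * 100
= 15.7 / 17.3 * 100
= 90.8%

90.8%


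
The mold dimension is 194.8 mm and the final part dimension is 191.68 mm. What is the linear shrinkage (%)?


Shrinkage = (mold - part) / mold * 100
= (194.8 - 191.68) / 194.8 * 100
= 3.12 / 194.8 * 100
= 1.6%

1.6%


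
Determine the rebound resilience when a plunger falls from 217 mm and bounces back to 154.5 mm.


Resilience = h_rebound / h_drop * 100
= 154.5 / 217 * 100
= 71.2%

71.2%


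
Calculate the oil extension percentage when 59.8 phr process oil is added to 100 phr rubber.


Oil % = oil / (100 + oil) * 100
= 59.8 / (100 + 59.8) * 100
= 59.8 / 159.8 * 100
= 37.42%

37.42%


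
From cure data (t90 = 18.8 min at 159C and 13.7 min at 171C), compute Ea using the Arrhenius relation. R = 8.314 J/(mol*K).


T1 = 432.15 K, T2 = 444.15 K
1/T1 - 1/T2 = 6.2520e-05
ln(t1/t2) = ln(18.8/13.7) = 0.3165
Ea = 8.314 * 0.3165 / 6.2520e-05 = 42083.6311 J/mol
Ea = 42.08 kJ/mol

42.08 kJ/mol


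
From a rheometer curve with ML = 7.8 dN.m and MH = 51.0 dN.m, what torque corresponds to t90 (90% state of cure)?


M90 = ML + 0.9 * (MH - ML)
M90 = 7.8 + 0.9 * (51.0 - 7.8)
M90 = 7.8 + 0.9 * 43.2
M90 = 46.68 dN.m

46.68 dN.m


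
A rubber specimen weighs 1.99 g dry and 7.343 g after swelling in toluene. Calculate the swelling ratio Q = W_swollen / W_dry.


Q = W_swollen / W_dry
Q = 7.343 / 1.99
Q = 3.69

Q = 3.69


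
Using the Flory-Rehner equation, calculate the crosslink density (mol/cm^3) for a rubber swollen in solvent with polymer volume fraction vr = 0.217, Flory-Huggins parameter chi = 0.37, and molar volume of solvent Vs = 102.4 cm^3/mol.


ln(1 - vr) = ln(1 - 0.217) = -0.2446
Numerator = -((-0.2446) + 0.217 + 0.37 * 0.217^2) = 0.0102
Denominator = 102.4 * (0.217^(1/3) - 0.217/2) = 50.4243
nu = 0.0102 / 50.4243 = 2.0228e-04 mol/cm^3

2.0228e-04 mol/cm^3


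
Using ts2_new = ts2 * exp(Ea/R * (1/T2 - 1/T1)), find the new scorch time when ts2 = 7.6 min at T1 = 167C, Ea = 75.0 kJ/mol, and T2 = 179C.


Convert temperatures: T1 = 167 + 273.15 = 440.15 K, T2 = 179 + 273.15 = 452.15 K
ts2_new = 7.6 * exp(75000 / 8.314 * (1/452.15 - 1/440.15))
1/T2 - 1/T1 = -6.0297e-05
ts2_new = 4.41 min

4.41 min


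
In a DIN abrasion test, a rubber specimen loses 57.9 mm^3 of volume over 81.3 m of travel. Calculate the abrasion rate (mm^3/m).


Rate = volume_loss / distance
= 57.9 / 81.3
= 0.712 mm^3/m

0.712 mm^3/m


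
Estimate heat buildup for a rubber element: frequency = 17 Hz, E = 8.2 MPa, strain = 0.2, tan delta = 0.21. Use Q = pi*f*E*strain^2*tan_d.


Q = pi * f * E * strain^2 * tan_d
= pi * 17 * 8.2 * 0.2^2 * 0.21
= pi * 17 * 8.2 * 0.0400 * 0.21
= 3.6787

Q = 3.6787


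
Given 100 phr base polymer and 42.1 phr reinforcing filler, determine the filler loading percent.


Filler % = filler / (rubber + filler) * 100
= 42.1 / (100 + 42.1) * 100
= 42.1 / 142.1 * 100
= 29.63%

29.63%


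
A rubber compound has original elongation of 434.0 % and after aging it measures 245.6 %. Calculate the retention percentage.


Retention = aged / original * 100
= 245.6 / 434.0 * 100
= 56.6%

56.6%


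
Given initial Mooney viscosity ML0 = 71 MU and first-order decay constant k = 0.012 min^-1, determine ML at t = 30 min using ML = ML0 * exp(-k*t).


ML = ML0 * exp(-k * t)
ML = 71 * exp(-0.012 * 30)
ML = 71 * 0.6977
ML = 49.54 MU

49.54 MU


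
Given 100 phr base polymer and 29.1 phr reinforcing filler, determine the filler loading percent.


Filler % = filler / (rubber + filler) * 100
= 29.1 / (100 + 29.1) * 100
= 29.1 / 129.1 * 100
= 22.54%

22.54%


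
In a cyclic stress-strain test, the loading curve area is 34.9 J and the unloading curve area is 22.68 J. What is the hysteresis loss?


Hysteresis loss = loading - unloading
= 34.9 - 22.68
= 12.22 J

12.22 J


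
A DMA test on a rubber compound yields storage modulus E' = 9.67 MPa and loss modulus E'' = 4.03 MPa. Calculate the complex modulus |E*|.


|E*| = sqrt(E'^2 + E''^2)
= sqrt(9.67^2 + 4.03^2)
= sqrt(93.5089 + 16.2409)
= 10.476 MPa

10.476 MPa


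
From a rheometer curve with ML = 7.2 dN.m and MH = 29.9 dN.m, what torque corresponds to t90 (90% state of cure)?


M90 = ML + 0.9 * (MH - ML)
M90 = 7.2 + 0.9 * (29.9 - 7.2)
M90 = 7.2 + 0.9 * 22.7
M90 = 27.63 dN.m

27.63 dN.m


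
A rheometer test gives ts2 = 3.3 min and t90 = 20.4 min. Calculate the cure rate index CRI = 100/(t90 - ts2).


CRI = 100 / (t90 - ts2)
= 100 / (20.4 - 3.3)
= 100 / 17.1
= 5.85 min^-1

5.85 min^-1


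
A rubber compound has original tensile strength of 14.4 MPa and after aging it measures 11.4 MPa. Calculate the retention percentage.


Retention = aged / original * 100
= 11.4 / 14.4 * 100
= 79.2%

79.2%


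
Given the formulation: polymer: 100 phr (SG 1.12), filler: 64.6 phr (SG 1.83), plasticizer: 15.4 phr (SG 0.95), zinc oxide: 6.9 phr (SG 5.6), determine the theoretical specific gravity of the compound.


Sum of weights = 186.9
Volume contributions:
  polymer: 100/1.12 = 89.2857
  filler: 64.6/1.83 = 35.3005
  plasticizer: 15.4/0.95 = 16.2105
  zinc oxide: 6.9/5.6 = 1.2321
Sum of volumes = 142.0289
SG = 186.9 / 142.0289 = 1.316

SG = 1.316


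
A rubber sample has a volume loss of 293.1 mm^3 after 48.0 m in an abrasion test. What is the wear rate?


Rate = volume_loss / distance
= 293.1 / 48.0
= 6.106 mm^3/m

6.106 mm^3/m


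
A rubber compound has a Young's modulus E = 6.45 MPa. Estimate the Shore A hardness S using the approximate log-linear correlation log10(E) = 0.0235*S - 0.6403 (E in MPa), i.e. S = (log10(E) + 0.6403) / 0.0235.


log10(E) = 0.0235*S - 0.6403  =>  S = (log10(E) + 0.6403) / 0.0235
log10(6.45) = 0.809560
S = (0.809560 + 0.6403) / 0.0235 = 1.449860 / 0.0235
S = 61.7

Shore A = 61.7


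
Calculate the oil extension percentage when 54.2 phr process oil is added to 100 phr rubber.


Oil % = oil / (100 + oil) * 100
= 54.2 / (100 + 54.2) * 100
= 54.2 / 154.2 * 100
= 35.15%

35.15%


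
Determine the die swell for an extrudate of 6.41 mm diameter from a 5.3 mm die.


Die swell ratio = D_extrudate / D_die
= 6.41 / 5.3
= 1.209

Die swell = 1.209


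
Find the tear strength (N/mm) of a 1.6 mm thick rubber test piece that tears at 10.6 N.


Tear strength = force / thickness
= 10.6 / 1.6
= 6.62 N/mm

6.62 N/mm


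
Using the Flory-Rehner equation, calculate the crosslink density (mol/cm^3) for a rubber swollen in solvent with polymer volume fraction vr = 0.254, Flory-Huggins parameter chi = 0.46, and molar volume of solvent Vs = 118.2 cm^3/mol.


ln(1 - vr) = ln(1 - 0.254) = -0.2930
Numerator = -((-0.2930) + 0.254 + 0.46 * 0.254^2) = 0.0094
Denominator = 118.2 * (0.254^(1/3) - 0.254/2) = 59.8450
nu = 0.0094 / 59.8450 = 1.5628e-04 mol/cm^3

1.5628e-04 mol/cm^3


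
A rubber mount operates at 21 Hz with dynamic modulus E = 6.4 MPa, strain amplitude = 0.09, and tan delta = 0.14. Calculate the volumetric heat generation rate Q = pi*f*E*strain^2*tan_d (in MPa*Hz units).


Q = pi * f * E * strain^2 * tan_d
= pi * 21 * 6.4 * 0.09^2 * 0.14
= pi * 21 * 6.4 * 0.0081 * 0.14
= 0.4788

Q = 0.4788


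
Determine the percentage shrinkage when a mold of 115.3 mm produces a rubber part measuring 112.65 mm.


Shrinkage = (mold - part) / mold * 100
= (115.3 - 112.65) / 115.3 * 100
= 2.65 / 115.3 * 100
= 2.3%

2.3%


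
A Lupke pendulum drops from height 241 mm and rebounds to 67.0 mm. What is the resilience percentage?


Resilience = h_rebound / h_drop * 100
= 67.0 / 241 * 100
= 27.8%

27.8%


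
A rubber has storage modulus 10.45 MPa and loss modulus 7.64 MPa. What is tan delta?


tan delta = E'' / E'
= 7.64 / 10.45
= 0.7311

tan delta = 0.7311


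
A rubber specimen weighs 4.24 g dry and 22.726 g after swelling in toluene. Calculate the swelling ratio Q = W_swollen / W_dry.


Q = W_swollen / W_dry
Q = 22.726 / 4.24
Q = 5.36

Q = 5.36


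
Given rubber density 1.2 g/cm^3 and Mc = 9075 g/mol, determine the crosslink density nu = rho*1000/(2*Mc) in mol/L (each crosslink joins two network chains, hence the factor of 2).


nu = rho * 1000 / (2 * Mc)
nu = 1.2 * 1000 / (2 * 9075)
nu = 1200.0 / 18150
nu = 0.0661 mol/L

0.0661 mol/L


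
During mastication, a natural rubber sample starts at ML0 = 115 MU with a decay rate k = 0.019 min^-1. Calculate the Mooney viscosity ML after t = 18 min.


ML = ML0 * exp(-k * t)
ML = 115 * exp(-0.019 * 18)
ML = 115 * 0.7103
ML = 81.69 MU

81.69 MU


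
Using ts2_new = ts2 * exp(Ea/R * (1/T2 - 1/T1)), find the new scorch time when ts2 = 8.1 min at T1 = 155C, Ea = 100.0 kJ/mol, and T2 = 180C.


Convert temperatures: T1 = 155 + 273.15 = 428.15 K, T2 = 180 + 273.15 = 453.15 K
ts2_new = 8.1 * exp(100000 / 8.314 * (1/453.15 - 1/428.15))
1/T2 - 1/T1 = -1.2886e-04
ts2_new = 1.72 min

1.72 min


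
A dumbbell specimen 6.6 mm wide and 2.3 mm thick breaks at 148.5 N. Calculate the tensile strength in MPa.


Area = width * thickness = 6.6 * 2.3 = 15.18 mm^2
TS = force / area = 148.5 / 15.18 = 9.78 MPa

9.78 MPa


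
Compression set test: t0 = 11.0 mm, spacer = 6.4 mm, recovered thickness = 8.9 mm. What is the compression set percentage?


CS = (t0 - recovered) / (t0 - ts) * 100
= (11.0 - 8.9) / (11.0 - 6.4) * 100
= 2.1 / 4.6 * 100
= 45.7%

45.7%


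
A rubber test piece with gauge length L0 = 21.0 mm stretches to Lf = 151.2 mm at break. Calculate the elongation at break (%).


Elongation = (Lf - L0) / L0 * 100
= (151.2 - 21.0) / 21.0 * 100
= 130.2 / 21.0 * 100
= 620.0%

620.0%


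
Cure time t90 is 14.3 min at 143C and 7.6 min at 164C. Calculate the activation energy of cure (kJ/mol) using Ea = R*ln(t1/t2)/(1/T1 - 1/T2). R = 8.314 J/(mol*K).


T1 = 416.15 K, T2 = 437.15 K
1/T1 - 1/T2 = 1.1544e-04
ln(t1/t2) = ln(14.3/7.6) = 0.6321
Ea = 8.314 * 0.6321 / 1.1544e-04 = 45526.5409 J/mol
Ea = 45.53 kJ/mol

45.53 kJ/mol


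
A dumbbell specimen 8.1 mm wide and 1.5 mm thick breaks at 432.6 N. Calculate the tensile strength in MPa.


Area = width * thickness = 8.1 * 1.5 = 12.15 mm^2
TS = force / area = 432.6 / 12.15 = 35.6 MPa

35.6 MPa


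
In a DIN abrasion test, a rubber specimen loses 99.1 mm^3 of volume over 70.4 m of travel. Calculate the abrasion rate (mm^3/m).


Rate = volume_loss / distance
= 99.1 / 70.4
= 1.408 mm^3/m

1.408 mm^3/m


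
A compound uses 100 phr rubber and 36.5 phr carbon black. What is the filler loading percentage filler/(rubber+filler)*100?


Filler % = filler / (rubber + filler) * 100
= 36.5 / (100 + 36.5) * 100
= 36.5 / 136.5 * 100
= 26.74%

26.74%


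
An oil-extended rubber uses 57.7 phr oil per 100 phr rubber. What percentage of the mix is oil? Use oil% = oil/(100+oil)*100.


Oil % = oil / (100 + oil) * 100
= 57.7 / (100 + 57.7) * 100
= 57.7 / 157.7 * 100
= 36.59%

36.59%


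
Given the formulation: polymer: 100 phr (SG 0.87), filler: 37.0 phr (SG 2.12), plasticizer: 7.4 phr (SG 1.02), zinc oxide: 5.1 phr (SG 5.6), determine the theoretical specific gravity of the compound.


Sum of weights = 149.5
Volume contributions:
  polymer: 100/0.87 = 114.9425
  filler: 37.0/2.12 = 17.4528
  plasticizer: 7.4/1.02 = 7.2549
  zinc oxide: 5.1/5.6 = 0.9107
Sum of volumes = 140.5610
SG = 149.5 / 140.5610 = 1.064

SG = 1.064


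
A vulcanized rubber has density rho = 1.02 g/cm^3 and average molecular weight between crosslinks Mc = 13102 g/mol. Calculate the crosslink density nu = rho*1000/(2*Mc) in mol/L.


nu = rho * 1000 / (2 * Mc)
nu = 1.02 * 1000 / (2 * 13102)
nu = 1020.0 / 26204
nu = 0.0389 mol/L

0.0389 mol/L


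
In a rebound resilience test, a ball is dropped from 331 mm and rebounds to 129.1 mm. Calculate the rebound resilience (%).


Resilience = h_rebound / h_drop * 100
= 129.1 / 331 * 100
= 39.0%

39.0%


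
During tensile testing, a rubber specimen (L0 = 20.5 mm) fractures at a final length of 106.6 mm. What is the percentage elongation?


Elongation = (Lf - L0) / L0 * 100
= (106.6 - 20.5) / 20.5 * 100
= 86.1 / 20.5 * 100
= 420.0%

420.0%


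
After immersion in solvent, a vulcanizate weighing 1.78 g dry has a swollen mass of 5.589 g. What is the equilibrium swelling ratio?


Q = W_swollen / W_dry
Q = 5.589 / 1.78
Q = 3.14

Q = 3.14


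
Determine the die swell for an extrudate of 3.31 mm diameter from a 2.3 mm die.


Die swell ratio = D_extrudate / D_die
= 3.31 / 2.3
= 1.439

Die swell = 1.439


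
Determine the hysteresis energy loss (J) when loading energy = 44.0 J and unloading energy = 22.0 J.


Hysteresis loss = loading - unloading
= 44.0 - 22.0
= 22.0 J

22.0 J


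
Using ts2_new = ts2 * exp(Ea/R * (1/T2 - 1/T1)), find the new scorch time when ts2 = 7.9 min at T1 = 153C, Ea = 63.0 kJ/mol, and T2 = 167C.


Convert temperatures: T1 = 153 + 273.15 = 426.15 K, T2 = 167 + 273.15 = 440.15 K
ts2_new = 7.9 * exp(63000 / 8.314 * (1/440.15 - 1/426.15))
1/T2 - 1/T1 = -7.4639e-05
ts2_new = 4.49 min

4.49 min


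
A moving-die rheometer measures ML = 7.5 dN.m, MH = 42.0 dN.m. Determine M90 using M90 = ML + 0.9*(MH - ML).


M90 = ML + 0.9 * (MH - ML)
M90 = 7.5 + 0.9 * (42.0 - 7.5)
M90 = 7.5 + 0.9 * 34.5
M90 = 38.55 dN.m

38.55 dN.m


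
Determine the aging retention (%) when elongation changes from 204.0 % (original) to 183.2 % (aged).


Retention = aged / original * 100
= 183.2 / 204.0 * 100
= 89.8%

89.8%


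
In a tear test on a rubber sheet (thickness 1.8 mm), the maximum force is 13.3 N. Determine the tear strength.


Tear strength = force / thickness
= 13.3 / 1.8
= 7.39 N/mm

7.39 N/mm


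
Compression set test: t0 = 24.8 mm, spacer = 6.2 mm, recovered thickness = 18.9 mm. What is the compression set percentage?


CS = (t0 - recovered) / (t0 - ts) * 100
= (24.8 - 18.9) / (24.8 - 6.2) * 100
= 5.9 / 18.6 * 100
= 31.7%

31.7%


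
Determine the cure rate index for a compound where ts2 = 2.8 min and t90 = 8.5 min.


CRI = 100 / (t90 - ts2)
= 100 / (8.5 - 2.8)
= 100 / 5.7
= 17.54 min^-1

17.54 min^-1


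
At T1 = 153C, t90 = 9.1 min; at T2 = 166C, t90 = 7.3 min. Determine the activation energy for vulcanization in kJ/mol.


T1 = 426.15 K, T2 = 439.15 K
1/T1 - 1/T2 = 6.9465e-05
ln(t1/t2) = ln(9.1/7.3) = 0.2204
Ea = 8.314 * 0.2204 / 6.9465e-05 = 26378.7230 J/mol
Ea = 26.38 kJ/mol

26.38 kJ/mol


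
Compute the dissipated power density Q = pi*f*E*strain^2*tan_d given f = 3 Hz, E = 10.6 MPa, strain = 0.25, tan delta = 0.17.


Q = pi * f * E * strain^2 * tan_d
= pi * 3 * 10.6 * 0.25^2 * 0.17
= pi * 3 * 10.6 * 0.0625 * 0.17
= 1.0615

Q = 1.0615


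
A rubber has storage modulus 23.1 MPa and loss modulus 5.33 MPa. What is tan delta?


tan delta = E'' / E'
= 5.33 / 23.1
= 0.2307

tan delta = 0.2307


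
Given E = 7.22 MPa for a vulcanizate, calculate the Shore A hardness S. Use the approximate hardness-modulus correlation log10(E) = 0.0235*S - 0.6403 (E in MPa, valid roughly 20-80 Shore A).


log10(E) = 0.0235*S - 0.6403  =>  S = (log10(E) + 0.6403) / 0.0235
log10(7.22) = 0.858537
S = (0.858537 + 0.6403) / 0.0235 = 1.498837 / 0.0235
S = 63.8

Shore A = 63.8


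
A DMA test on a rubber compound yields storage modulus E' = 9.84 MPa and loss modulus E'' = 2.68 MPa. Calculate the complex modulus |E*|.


|E*| = sqrt(E'^2 + E''^2)
= sqrt(9.84^2 + 2.68^2)
= sqrt(96.8256 + 7.1824)
= 10.198 MPa

10.198 MPa


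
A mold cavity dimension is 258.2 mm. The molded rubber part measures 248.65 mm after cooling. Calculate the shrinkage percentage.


Shrinkage = (mold - part) / mold * 100
= (258.2 - 248.65) / 258.2 * 100
= 9.55 / 258.2 * 100
= 3.7%

3.7%


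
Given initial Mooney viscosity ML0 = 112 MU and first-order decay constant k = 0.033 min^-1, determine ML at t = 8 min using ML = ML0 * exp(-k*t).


ML = ML0 * exp(-k * t)
ML = 112 * exp(-0.033 * 8)
ML = 112 * 0.7680
ML = 86.01 MU

86.01 MU


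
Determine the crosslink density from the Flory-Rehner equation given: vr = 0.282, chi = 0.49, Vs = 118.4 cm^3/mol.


ln(1 - vr) = ln(1 - 0.282) = -0.3313
Numerator = -((-0.3313) + 0.282 + 0.49 * 0.282^2) = 0.0103
Denominator = 118.4 * (0.282^(1/3) - 0.282/2) = 60.9484
nu = 0.0103 / 60.9484 = 1.6931e-04 mol/cm^3

1.6931e-04 mol/cm^3


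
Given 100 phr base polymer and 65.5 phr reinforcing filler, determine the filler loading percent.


Filler % = filler / (rubber + filler) * 100
= 65.5 / (100 + 65.5) * 100
= 65.5 / 165.5 * 100
= 39.58%

39.58%


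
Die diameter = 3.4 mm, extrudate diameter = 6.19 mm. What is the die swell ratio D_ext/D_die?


Die swell ratio = D_extrudate / D_die
= 6.19 / 3.4
= 1.821

Die swell = 1.821
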